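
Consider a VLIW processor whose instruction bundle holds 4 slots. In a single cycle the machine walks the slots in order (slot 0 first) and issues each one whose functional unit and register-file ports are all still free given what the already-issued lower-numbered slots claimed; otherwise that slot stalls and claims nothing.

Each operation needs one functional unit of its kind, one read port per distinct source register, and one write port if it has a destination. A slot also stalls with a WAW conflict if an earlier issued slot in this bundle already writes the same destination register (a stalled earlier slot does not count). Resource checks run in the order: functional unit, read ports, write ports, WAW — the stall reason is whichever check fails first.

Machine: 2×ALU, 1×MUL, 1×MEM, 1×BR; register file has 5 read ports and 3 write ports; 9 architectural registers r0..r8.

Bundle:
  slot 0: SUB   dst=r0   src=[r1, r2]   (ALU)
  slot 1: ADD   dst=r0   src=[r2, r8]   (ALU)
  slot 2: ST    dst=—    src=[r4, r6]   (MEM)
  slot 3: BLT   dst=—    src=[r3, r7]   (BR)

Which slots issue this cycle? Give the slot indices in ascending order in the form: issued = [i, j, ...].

issued = [0, 2]

(0) want 1×ALU +2rd +1wr — yes → AL1|MU1|ME1|BR1|rd3|wr2
(1) want 1×ALU +2rd +1wr — WAW → AL1|MU1|ME1|BR1|rd3|wr2
(2) want 1×MEM +2rd +0wr — yes → AL1|MU1|ME0|BR1|rd1|wr2
(3) want 1×BR +2rd +0wr — RD_PORT → AL1|MU1|ME0|BR1|rd1|wr2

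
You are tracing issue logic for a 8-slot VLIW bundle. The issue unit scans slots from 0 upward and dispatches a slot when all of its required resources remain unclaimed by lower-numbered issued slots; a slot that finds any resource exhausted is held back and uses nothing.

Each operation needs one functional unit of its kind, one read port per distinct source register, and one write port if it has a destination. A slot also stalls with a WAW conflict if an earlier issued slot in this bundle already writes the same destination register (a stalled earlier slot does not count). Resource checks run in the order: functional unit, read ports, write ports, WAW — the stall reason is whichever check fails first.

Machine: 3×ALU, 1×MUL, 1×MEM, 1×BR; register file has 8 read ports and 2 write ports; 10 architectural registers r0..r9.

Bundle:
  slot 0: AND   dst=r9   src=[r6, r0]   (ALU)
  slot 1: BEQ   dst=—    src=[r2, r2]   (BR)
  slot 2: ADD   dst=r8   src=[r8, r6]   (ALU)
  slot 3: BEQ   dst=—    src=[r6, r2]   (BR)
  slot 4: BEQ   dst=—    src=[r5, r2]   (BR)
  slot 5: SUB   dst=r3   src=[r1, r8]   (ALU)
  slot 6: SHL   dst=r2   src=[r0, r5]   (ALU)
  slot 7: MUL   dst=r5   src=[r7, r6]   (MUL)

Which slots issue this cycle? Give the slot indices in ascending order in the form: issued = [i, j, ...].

[0] ALU needs rd=2 wr=1: ok; after: ALU=2 MUL=1 MEM=1 BR=1, R=6, W=1
[1] BR needs rd=1 wr=0: ok; after: ALU=2 MUL=1 MEM=1 BR=0, R=5, W=1
[2] ALU needs rd=2 wr=1: ok; after: ALU=1 MUL=1 MEM=1 BR=0, R=3, W=0
[3] BR needs rd=2 wr=0: FU; after: ALU=1 MUL=1 MEM=1 BR=0, R=3, W=0
[4] BR needs rd=2 wr=0: FU; after: ALU=1 MUL=1 MEM=1 BR=0, R=3, W=0
[5] ALU needs rd=2 wr=1: WR_PORT; after: ALU=1 MUL=1 MEM=1 BR=0, R=3, W=0
[6] ALU needs rd=2 wr=1: WR_PORT; after: ALU=1 MUL=1 MEM=1 BR=0, R=3, W=0
[7] MUL needs rd=2 wr=1: WR_PORT; after: ALU=1 MUL=1 MEM=1 BR=0, R=3, W=0

issued = [0, 1, 2]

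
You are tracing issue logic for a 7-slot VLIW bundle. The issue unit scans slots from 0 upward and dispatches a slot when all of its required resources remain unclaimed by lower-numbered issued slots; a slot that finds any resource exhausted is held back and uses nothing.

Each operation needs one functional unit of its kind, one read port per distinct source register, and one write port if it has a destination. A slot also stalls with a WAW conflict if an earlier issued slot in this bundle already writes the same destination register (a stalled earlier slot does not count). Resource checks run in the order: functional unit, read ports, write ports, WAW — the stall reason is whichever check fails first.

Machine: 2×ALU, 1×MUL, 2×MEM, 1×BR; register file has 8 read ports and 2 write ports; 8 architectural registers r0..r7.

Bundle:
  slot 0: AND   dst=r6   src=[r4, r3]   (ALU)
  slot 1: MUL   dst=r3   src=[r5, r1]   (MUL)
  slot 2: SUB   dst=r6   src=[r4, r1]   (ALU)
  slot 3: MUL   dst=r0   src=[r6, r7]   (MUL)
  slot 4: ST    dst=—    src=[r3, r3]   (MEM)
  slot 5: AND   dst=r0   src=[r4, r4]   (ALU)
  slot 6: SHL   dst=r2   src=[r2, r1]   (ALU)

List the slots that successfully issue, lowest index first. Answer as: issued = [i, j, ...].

(0) want 1×ALU +2rd +1wr — yes → AL1|MU1|ME2|BR1|rd6|wr1
(1) want 1×MUL +2rd +1wr — yes → AL1|MU0|ME2|BR1|rd4|wr0
(2) want 1×ALU +2rd +1wr — WR_PORT → AL1|MU0|ME2|BR1|rd4|wr0
(3) want 1×MUL +2rd +1wr — FU → AL1|MU0|ME2|BR1|rd4|wr0
(4) want 1×MEM +1rd +0wr — yes → AL1|MU0|ME1|BR1|rd3|wr0
(5) want 1×ALU +1rd +1wr — WR_PORT → AL1|MU0|ME1|BR1|rd3|wr0
(6) want 1×ALU +2rd +1wr — WR_PORT → AL1|MU0|ME1|BR1|rd3|wr0

issued = [0, 1, 4]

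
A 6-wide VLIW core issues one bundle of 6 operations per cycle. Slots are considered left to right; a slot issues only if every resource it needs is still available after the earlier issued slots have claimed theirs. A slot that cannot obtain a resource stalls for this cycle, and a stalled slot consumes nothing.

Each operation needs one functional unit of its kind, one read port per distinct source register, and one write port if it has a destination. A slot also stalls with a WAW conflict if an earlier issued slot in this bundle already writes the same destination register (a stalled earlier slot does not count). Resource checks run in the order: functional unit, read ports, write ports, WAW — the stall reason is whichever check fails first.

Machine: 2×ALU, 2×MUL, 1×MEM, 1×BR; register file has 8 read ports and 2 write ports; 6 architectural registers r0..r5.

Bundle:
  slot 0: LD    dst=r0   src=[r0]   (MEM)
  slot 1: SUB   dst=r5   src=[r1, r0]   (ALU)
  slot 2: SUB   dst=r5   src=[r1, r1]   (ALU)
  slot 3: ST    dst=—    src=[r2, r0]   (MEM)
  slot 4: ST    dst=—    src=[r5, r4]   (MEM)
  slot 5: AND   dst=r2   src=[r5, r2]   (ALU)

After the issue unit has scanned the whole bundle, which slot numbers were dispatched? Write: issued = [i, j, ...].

(0) want 1×MEM +1rd +1wr — yes → AL2|MU2|ME0|BR1|rd7|wr1
(1) want 1×ALU +2rd +1wr — yes → AL1|MU2|ME0|BR1|rd5|wr0
(2) want 1×ALU +1rd +1wr — WR_PORT → AL1|MU2|ME0|BR1|rd5|wr0
(3) want 1×MEM +2rd +0wr — FU → AL1|MU2|ME0|BR1|rd5|wr0
(4) want 1×MEM +2rd +0wr — FU → AL1|MU2|ME0|BR1|rd5|wr0
(5) want 1×ALU +2rd +1wr — WR_PORT → AL1|MU2|ME0|BR1|rd5|wr0

issued = [0, 1]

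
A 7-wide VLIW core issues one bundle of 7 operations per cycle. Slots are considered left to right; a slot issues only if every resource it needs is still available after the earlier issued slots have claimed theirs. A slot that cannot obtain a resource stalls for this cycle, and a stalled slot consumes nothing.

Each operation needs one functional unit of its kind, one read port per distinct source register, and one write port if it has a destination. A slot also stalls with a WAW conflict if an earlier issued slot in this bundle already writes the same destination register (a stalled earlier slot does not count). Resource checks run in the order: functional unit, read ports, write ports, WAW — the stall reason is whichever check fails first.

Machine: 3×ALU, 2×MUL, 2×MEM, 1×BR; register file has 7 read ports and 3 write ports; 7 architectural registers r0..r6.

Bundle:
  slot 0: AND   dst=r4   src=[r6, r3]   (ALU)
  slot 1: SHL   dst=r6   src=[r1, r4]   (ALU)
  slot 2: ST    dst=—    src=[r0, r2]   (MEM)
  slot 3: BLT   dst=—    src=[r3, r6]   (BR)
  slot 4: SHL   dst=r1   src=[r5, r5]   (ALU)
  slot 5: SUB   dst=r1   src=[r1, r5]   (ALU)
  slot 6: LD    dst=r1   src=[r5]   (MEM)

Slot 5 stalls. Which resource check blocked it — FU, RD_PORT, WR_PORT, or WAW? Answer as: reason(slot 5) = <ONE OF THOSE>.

reason(slot 5) = FU

(0) want 1×ALU +2rd +1wr — yes → AL2|MU2|ME2|BR1|rd5|wr2
(1) want 1×ALU +2rd +1wr — yes → AL1|MU2|ME2|BR1|rd3|wr1
(2) want 1×MEM +2rd +0wr — yes → AL1|MU2|ME1|BR1|rd1|wr1
(3) want 1×BR +2rd +0wr — RD_PORT → AL1|MU2|ME1|BR1|rd1|wr1
(4) want 1×ALU +1rd +1wr — yes → AL0|MU2|ME1|BR1|rd0|wr0
(5) want 1×ALU +2rd +1wr — FU → AL0|MU2|ME1|BR1|rd0|wr0
(6) want 1×MEM +1rd +1wr — RD_PORT → AL0|MU2|ME1|BR1|rd0|wr0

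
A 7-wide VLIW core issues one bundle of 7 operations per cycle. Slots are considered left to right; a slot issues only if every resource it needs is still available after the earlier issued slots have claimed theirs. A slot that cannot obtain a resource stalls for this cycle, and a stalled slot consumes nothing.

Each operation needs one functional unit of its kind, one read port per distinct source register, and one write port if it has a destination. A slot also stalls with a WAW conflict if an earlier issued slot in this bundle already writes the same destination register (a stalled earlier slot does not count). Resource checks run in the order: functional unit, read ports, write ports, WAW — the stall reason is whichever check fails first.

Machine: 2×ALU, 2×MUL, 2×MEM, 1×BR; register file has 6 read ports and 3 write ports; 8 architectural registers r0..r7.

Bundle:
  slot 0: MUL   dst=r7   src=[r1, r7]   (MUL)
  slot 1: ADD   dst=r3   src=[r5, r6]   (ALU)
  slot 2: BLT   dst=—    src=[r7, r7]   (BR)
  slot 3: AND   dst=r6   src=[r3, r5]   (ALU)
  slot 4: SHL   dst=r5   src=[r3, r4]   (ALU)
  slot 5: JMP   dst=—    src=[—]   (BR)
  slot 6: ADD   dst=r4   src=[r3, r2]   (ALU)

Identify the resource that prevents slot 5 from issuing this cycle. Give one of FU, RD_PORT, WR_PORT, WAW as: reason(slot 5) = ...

reason(slot 5) = FU

[0] MUL needs rd=2 wr=1: ok; after: ALU=2 MUL=1 MEM=2 BR=1, R=4, W=2
[1] ALU needs rd=2 wr=1: ok; after: ALU=1 MUL=1 MEM=2 BR=1, R=2, W=1
[2] BR needs rd=1 wr=0: ok; after: ALU=1 MUL=1 MEM=2 BR=0, R=1, W=1
[3] ALU needs rd=2 wr=1: RD_PORT; after: ALU=1 MUL=1 MEM=2 BR=0, R=1, W=1
[4] ALU needs rd=2 wr=1: RD_PORT; after: ALU=1 MUL=1 MEM=2 BR=0, R=1, W=1
[5] BR needs rd=0 wr=0: FU; after: ALU=1 MUL=1 MEM=2 BR=0, R=1, W=1
[6] ALU needs rd=2 wr=1: RD_PORT; after: ALU=1 MUL=1 MEM=2 BR=0, R=1, W=1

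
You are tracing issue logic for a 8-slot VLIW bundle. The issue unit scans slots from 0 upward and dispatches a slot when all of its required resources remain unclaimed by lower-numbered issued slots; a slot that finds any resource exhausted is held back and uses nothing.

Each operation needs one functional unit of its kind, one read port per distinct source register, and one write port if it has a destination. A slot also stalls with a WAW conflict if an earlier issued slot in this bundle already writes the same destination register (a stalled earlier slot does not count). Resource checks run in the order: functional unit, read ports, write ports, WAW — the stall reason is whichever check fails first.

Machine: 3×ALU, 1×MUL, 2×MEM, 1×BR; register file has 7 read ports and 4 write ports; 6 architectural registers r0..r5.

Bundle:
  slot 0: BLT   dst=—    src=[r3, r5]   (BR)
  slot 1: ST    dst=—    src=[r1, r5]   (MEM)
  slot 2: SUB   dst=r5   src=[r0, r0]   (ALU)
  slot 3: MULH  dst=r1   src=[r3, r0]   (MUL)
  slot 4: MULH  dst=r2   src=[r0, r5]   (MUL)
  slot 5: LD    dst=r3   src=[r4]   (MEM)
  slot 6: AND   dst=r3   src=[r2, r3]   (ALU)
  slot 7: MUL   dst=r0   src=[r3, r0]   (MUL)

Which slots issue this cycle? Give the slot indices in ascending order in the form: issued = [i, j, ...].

(0) want 1×BR +2rd +0wr — yes → AL3|MU1|ME2|BR0|rd5|wr4
(1) want 1×MEM +2rd +0wr — yes → AL3|MU1|ME1|BR0|rd3|wr4
(2) want 1×ALU +1rd +1wr — yes → AL2|MU1|ME1|BR0|rd2|wr3
(3) want 1×MUL +2rd +1wr — yes → AL2|MU0|ME1|BR0|rd0|wr2
(4) want 1×MUL +2rd +1wr — FU → AL2|MU0|ME1|BR0|rd0|wr2
(5) want 1×MEM +1rd +1wr — RD_PORT → AL2|MU0|ME1|BR0|rd0|wr2
(6) want 1×ALU +2rd +1wr — RD_PORT → AL2|MU0|ME1|BR0|rd0|wr2
(7) want 1×MUL +2rd +1wr — FU → AL2|MU0|ME1|BR0|rd0|wr2

issued = [0, 1, 2, 3]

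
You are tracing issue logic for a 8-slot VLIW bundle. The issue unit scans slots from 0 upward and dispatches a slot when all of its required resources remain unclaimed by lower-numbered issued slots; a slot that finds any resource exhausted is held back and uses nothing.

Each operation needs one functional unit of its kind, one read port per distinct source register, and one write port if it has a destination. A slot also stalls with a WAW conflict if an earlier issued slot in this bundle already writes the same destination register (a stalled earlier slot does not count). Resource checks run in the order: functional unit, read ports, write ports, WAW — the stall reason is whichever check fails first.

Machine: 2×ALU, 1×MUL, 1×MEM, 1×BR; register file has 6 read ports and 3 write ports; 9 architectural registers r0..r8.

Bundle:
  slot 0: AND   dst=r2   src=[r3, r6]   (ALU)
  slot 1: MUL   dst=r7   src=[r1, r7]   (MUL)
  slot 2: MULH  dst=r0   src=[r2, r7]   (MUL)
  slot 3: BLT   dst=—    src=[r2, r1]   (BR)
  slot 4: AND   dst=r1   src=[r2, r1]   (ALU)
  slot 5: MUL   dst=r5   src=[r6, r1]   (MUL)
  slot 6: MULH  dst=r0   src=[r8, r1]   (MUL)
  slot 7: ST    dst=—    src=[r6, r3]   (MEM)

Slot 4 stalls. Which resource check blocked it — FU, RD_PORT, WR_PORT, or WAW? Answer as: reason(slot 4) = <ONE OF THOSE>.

[0] ALU needs rd=2 wr=1: ok; after: ALU=1 MUL=1 MEM=1 BR=1, R=4, W=2
[1] MUL needs rd=2 wr=1: ok; after: ALU=1 MUL=0 MEM=1 BR=1, R=2, W=1
[2] MUL needs rd=2 wr=1: FU; after: ALU=1 MUL=0 MEM=1 BR=1, R=2, W=1
[3] BR needs rd=2 wr=0: ok; after: ALU=1 MUL=0 MEM=1 BR=0, R=0, W=1
[4] ALU needs rd=2 wr=1: RD_PORT; after: ALU=1 MUL=0 MEM=1 BR=0, R=0, W=1
[5] MUL needs rd=2 wr=1: FU; after: ALU=1 MUL=0 MEM=1 BR=0, R=0, W=1
[6] MUL needs rd=2 wr=1: FU; after: ALU=1 MUL=0 MEM=1 BR=0, R=0, W=1
[7] MEM needs rd=2 wr=0: RD_PORT; after: ALU=1 MUL=0 MEM=1 BR=0, R=0, W=1

reason(slot 4) = RD_PORT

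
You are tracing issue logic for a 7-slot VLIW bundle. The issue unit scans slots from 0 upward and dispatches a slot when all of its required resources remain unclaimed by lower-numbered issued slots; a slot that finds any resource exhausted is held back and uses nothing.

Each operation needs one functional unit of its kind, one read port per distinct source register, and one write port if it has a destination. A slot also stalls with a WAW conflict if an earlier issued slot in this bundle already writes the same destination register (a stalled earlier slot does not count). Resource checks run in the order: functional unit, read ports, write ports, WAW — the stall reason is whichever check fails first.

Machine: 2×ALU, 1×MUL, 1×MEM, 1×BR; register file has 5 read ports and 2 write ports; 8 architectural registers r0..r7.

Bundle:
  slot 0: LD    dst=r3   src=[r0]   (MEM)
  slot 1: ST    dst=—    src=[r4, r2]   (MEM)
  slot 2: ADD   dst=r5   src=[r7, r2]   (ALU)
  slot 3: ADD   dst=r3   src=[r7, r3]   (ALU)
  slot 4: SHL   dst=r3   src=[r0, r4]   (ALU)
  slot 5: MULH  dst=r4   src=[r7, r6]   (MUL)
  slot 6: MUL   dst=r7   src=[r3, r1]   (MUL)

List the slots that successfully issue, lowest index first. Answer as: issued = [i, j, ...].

(0) want 1×MEM +1rd +1wr — yes → AL2|MU1|ME0|BR1|rd4|wr1
(1) want 1×MEM +2rd +0wr — FU → AL2|MU1|ME0|BR1|rd4|wr1
(2) want 1×ALU +2rd +1wr — yes → AL1|MU1|ME0|BR1|rd2|wr0
(3) want 1×ALU +2rd +1wr — WR_PORT → AL1|MU1|ME0|BR1|rd2|wr0
(4) want 1×ALU +2rd +1wr — WR_PORT → AL1|MU1|ME0|BR1|rd2|wr0
(5) want 1×MUL +2rd +1wr — WR_PORT → AL1|MU1|ME0|BR1|rd2|wr0
(6) want 1×MUL +2rd +1wr — WR_PORT → AL1|MU1|ME0|BR1|rd2|wr0

issued = [0, 2]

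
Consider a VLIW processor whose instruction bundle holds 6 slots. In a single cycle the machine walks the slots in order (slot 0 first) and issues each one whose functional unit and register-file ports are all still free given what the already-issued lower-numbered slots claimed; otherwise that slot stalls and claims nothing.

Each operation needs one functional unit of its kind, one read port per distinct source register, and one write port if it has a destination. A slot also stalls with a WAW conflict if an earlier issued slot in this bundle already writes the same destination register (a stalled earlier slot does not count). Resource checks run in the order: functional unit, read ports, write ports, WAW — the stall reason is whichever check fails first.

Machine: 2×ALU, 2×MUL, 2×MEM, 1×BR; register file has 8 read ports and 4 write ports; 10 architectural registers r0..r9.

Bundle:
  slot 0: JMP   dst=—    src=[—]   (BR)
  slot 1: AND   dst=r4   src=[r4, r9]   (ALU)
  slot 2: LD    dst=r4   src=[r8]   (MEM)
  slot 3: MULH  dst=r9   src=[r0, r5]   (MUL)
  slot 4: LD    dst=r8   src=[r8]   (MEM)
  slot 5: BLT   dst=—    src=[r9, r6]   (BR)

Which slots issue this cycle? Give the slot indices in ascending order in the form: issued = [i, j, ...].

issued = [0, 1, 3, 4]

slot 0 (BR): ISSUE — free A2,Mu2,Ld2,B0 rp8 wp4
slot 1 (ALU): ISSUE — free A1,Mu2,Ld2,B0 rp6 wp3
slot 2 (MEM): stall WAW — free A1,Mu2,Ld2,B0 rp6 wp3
slot 3 (MUL): ISSUE — free A1,Mu1,Ld2,B0 rp4 wp2
slot 4 (MEM): ISSUE — free A1,Mu1,Ld1,B0 rp3 wp1
slot 5 (BR): stall FU — free A1,Mu1,Ld1,B0 rp3 wp1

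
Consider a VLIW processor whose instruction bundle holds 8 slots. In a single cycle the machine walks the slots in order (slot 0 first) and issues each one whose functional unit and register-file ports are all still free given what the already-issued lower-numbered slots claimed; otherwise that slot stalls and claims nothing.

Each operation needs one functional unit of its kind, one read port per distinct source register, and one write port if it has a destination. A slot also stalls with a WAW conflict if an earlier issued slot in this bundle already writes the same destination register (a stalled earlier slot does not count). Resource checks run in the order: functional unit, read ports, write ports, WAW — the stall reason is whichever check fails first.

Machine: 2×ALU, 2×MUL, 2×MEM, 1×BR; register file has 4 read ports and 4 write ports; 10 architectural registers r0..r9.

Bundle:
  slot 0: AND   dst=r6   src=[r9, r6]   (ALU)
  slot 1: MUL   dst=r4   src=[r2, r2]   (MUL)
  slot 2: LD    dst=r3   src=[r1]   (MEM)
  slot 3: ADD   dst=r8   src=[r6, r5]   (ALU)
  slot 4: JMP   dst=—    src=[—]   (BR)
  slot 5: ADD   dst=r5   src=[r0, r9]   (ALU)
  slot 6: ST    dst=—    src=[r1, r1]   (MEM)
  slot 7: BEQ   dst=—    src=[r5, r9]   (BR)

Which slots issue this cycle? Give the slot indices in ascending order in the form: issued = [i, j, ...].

issued = [0, 1, 2, 4]

(0) want 1×ALU +2rd +1wr — yes → AL1|MU2|ME2|BR1|rd2|wr3
(1) want 1×MUL +1rd +1wr — yes → AL1|MU1|ME2|BR1|rd1|wr2
(2) want 1×MEM +1rd +1wr — yes → AL1|MU1|ME1|BR1|rd0|wr1
(3) want 1×ALU +2rd +1wr — RD_PORT → AL1|MU1|ME1|BR1|rd0|wr1
(4) want 1×BR +0rd +0wr — yes → AL1|MU1|ME1|BR0|rd0|wr1
(5) want 1×ALU +2rd +1wr — RD_PORT → AL1|MU1|ME1|BR0|rd0|wr1
(6) want 1×MEM +1rd +0wr — RD_PORT → AL1|MU1|ME1|BR0|rd0|wr1
(7) want 1×BR +2rd +0wr — FU → AL1|MU1|ME1|BR0|rd0|wr1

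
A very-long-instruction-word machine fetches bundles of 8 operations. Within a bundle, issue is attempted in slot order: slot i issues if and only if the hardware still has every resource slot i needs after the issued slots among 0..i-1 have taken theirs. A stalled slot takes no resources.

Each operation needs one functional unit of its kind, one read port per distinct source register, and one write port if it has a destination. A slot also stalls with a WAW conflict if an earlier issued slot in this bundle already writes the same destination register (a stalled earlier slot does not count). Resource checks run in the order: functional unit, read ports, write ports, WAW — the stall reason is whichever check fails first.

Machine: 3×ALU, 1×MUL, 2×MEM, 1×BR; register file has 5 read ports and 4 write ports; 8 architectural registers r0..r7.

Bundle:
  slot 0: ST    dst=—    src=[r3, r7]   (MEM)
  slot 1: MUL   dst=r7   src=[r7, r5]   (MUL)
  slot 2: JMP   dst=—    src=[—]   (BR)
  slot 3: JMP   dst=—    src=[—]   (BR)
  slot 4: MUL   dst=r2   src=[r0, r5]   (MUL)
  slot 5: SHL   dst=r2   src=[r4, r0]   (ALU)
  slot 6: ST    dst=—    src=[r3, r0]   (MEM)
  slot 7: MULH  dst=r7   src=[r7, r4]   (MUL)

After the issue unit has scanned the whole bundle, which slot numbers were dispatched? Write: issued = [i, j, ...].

issued = [0, 1, 2]

#0 MEM src=r3,r7 dispatched  <A:3 Mu:1 Ld:1 B:1 rd:3 wr:4>
#1 MUL src=r7,r5 dispatched  <A:3 Mu:0 Ld:1 B:1 rd:1 wr:3>
#2 BR src=- dispatched  <A:3 Mu:0 Ld:1 B:0 rd:1 wr:3>
#3 BR src=- held:FU  <A:3 Mu:0 Ld:1 B:0 rd:1 wr:3>
#4 MUL src=r0,r5 held:FU  <A:3 Mu:0 Ld:1 B:0 rd:1 wr:3>
#5 ALU src=r4,r0 held:RD_PORT  <A:3 Mu:0 Ld:1 B:0 rd:1 wr:3>
#6 MEM src=r3,r0 held:RD_PORT  <A:3 Mu:0 Ld:1 B:0 rd:1 wr:3>
#7 MUL src=r7,r4 held:FU  <A:3 Mu:0 Ld:1 B:0 rd:1 wr:3>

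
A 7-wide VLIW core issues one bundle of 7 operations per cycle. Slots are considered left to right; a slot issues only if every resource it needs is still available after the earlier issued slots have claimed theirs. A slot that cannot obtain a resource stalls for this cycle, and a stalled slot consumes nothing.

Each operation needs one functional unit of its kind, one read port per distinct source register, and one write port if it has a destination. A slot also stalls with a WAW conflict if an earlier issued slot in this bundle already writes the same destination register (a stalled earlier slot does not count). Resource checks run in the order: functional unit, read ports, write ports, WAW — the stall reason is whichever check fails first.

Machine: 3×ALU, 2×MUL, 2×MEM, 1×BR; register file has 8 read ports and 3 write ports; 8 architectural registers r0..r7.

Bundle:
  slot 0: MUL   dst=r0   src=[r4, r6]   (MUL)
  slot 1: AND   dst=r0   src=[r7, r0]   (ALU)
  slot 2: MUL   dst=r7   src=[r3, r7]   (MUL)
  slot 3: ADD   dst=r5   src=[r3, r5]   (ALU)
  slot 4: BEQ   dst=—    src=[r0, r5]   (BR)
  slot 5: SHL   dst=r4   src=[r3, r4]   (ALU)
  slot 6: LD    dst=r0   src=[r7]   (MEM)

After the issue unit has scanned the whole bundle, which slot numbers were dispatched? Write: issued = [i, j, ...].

issued = [0, 2, 3, 4]

slot 0 (MUL): ISSUE — free A3,Mu1,Ld2,B1 rp6 wp2
slot 1 (ALU): stall WAW — free A3,Mu1,Ld2,B1 rp6 wp2
slot 2 (MUL): ISSUE — free A3,Mu0,Ld2,B1 rp4 wp1
slot 3 (ALU): ISSUE — free A2,Mu0,Ld2,B1 rp2 wp0
slot 4 (BR): ISSUE — free A2,Mu0,Ld2,B0 rp0 wp0
slot 5 (ALU): stall RD_PORT — free A2,Mu0,Ld2,B0 rp0 wp0
slot 6 (MEM): stall RD_PORT — free A2,Mu0,Ld2,B0 rp0 wp0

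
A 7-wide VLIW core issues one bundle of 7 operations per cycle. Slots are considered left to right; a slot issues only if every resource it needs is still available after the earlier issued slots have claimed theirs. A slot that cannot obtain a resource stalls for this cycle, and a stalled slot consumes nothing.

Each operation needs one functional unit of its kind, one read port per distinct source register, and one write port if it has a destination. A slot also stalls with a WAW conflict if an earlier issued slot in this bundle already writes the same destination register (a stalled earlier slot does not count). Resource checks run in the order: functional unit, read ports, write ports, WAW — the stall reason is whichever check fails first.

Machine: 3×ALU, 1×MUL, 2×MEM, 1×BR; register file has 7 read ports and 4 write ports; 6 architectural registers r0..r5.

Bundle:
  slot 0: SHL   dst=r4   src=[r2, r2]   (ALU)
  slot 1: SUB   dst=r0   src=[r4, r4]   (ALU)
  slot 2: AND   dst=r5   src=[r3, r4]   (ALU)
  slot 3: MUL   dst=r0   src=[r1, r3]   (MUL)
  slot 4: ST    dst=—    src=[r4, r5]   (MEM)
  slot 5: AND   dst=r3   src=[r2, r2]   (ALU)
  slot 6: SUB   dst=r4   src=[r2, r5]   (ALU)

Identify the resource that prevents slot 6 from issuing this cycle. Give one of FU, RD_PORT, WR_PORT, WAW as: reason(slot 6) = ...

reason(slot 6) = FU

(0) want 1×ALU +1rd +1wr — yes → AL2|MU1|ME2|BR1|rd6|wr3
(1) want 1×ALU +1rd +1wr — yes → AL1|MU1|ME2|BR1|rd5|wr2
(2) want 1×ALU +2rd +1wr — yes → AL0|MU1|ME2|BR1|rd3|wr1
(3) want 1×MUL +2rd +1wr — WAW → AL0|MU1|ME2|BR1|rd3|wr1
(4) want 1×MEM +2rd +0wr — yes → AL0|MU1|ME1|BR1|rd1|wr1
(5) want 1×ALU +1rd +1wr — FU → AL0|MU1|ME1|BR1|rd1|wr1
(6) want 1×ALU +2rd +1wr — FU → AL0|MU1|ME1|BR1|rd1|wr1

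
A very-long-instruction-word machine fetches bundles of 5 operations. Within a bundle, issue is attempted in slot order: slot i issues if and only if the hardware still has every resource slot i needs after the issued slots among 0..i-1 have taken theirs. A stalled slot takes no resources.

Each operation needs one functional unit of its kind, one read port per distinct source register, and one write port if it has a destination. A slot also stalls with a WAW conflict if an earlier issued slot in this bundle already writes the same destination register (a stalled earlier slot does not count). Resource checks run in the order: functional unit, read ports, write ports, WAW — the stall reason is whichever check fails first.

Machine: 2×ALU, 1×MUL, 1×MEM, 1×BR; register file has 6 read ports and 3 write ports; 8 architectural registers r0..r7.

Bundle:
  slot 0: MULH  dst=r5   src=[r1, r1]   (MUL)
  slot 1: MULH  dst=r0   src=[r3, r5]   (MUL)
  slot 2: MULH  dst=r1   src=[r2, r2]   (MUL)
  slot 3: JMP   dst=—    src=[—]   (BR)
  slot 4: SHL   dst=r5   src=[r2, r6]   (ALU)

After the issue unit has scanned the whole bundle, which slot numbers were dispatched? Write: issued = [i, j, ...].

issued = [0, 3]

  0. MUL→r5 ⇒ go  {2A/0Mu/1Ld/1B | 5r 2w}
  1. MUL→r0 ⇒ no(FU)  {2A/0Mu/1Ld/1B | 5r 2w}
  2. MUL→r1 ⇒ no(FU)  {2A/0Mu/1Ld/1B | 5r 2w}
  3. BR ⇒ go  {2A/0Mu/1Ld/0B | 5r 2w}
  4. ALU→r5 ⇒ no(WAW)  {2A/0Mu/1Ld/0B | 5r 2w}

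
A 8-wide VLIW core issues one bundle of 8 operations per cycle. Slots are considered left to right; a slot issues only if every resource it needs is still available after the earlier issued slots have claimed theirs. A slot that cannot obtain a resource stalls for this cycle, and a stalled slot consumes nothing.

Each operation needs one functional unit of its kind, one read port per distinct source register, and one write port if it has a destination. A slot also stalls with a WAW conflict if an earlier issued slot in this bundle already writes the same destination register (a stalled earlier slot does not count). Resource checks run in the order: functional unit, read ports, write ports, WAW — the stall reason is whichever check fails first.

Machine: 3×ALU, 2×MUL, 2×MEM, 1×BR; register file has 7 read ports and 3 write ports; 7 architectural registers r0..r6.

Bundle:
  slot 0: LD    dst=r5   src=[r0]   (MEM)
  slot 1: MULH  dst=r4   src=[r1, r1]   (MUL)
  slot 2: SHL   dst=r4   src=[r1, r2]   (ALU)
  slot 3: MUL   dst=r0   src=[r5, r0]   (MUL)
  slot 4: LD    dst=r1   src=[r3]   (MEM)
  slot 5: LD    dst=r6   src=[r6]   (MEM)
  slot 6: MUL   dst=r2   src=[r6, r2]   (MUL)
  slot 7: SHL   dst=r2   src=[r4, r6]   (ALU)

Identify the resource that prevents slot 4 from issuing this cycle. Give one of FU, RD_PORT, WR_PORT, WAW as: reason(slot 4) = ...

reason(slot 4) = WR_PORT

#0 MEM src=r0 dispatched  <A:3 Mu:2 Ld:1 B:1 rd:6 wr:2>
#1 MUL src=r1,r1 dispatched  <A:3 Mu:1 Ld:1 B:1 rd:5 wr:1>
#2 ALU src=r1,r2 held:WAW  <A:3 Mu:1 Ld:1 B:1 rd:5 wr:1>
#3 MUL src=r5,r0 dispatched  <A:3 Mu:0 Ld:1 B:1 rd:3 wr:0>
#4 MEM src=r3 held:WR_PORT  <A:3 Mu:0 Ld:1 B:1 rd:3 wr:0>
#5 MEM src=r6 held:WR_PORT  <A:3 Mu:0 Ld:1 B:1 rd:3 wr:0>
#6 MUL src=r6,r2 held:FU  <A:3 Mu:0 Ld:1 B:1 rd:3 wr:0>
#7 ALU src=r4,r6 held:WR_PORT  <A:3 Mu:0 Ld:1 B:1 rd:3 wr:0>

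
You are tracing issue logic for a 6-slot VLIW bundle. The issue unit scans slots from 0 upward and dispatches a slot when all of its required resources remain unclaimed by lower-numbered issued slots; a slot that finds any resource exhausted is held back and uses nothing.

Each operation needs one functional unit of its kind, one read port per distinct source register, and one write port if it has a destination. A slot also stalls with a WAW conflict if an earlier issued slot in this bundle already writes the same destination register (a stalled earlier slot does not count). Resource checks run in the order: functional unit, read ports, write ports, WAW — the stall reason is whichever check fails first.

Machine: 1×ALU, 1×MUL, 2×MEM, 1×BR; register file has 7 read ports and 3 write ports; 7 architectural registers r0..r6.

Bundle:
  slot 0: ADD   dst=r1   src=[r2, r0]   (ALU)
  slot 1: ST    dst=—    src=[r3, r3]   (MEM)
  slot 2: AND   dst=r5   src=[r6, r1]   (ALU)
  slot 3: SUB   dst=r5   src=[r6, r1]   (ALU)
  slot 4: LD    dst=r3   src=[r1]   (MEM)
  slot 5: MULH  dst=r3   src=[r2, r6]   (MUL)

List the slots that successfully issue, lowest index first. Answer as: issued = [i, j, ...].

[0] ALU needs rd=2 wr=1: ok; after: ALU=0 MUL=1 MEM=2 BR=1, R=5, W=2
[1] MEM needs rd=1 wr=0: ok; after: ALU=0 MUL=1 MEM=1 BR=1, R=4, W=2
[2] ALU needs rd=2 wr=1: FU; after: ALU=0 MUL=1 MEM=1 BR=1, R=4, W=2
[3] ALU needs rd=2 wr=1: FU; after: ALU=0 MUL=1 MEM=1 BR=1, R=4, W=2
[4] MEM needs rd=1 wr=1: ok; after: ALU=0 MUL=1 MEM=0 BR=1, R=3, W=1
[5] MUL needs rd=2 wr=1: WAW; after: ALU=0 MUL=1 MEM=0 BR=1, R=3, W=1

issued = [0, 1, 4]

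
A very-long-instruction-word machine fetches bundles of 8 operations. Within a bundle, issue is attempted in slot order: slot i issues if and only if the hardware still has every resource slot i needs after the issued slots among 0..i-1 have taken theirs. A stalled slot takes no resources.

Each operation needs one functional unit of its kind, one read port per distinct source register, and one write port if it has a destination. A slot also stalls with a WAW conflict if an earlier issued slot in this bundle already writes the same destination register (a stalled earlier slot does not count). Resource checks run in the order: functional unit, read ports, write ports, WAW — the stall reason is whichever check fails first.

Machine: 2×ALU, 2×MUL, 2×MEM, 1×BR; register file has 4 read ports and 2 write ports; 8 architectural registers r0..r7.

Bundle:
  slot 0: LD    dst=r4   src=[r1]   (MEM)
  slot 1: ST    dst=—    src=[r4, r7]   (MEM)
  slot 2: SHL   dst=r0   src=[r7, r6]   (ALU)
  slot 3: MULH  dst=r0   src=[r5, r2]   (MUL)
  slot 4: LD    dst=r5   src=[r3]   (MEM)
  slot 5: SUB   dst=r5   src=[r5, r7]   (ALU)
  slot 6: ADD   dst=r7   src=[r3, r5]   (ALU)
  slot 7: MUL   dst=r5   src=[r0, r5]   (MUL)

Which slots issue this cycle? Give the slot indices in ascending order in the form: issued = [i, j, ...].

  0. MEM→r4 ⇒ go  {2A/2Mu/1Ld/1B | 3r 1w}
  1. MEM ⇒ go  {2A/2Mu/0Ld/1B | 1r 1w}
  2. ALU→r0 ⇒ no(RD_PORT)  {2A/2Mu/0Ld/1B | 1r 1w}
  3. MUL→r0 ⇒ no(RD_PORT)  {2A/2Mu/0Ld/1B | 1r 1w}
  4. MEM→r5 ⇒ no(FU)  {2A/2Mu/0Ld/1B | 1r 1w}
  5. ALU→r5 ⇒ no(RD_PORT)  {2A/2Mu/0Ld/1B | 1r 1w}
  6. ALU→r7 ⇒ no(RD_PORT)  {2A/2Mu/0Ld/1B | 1r 1w}
  7. MUL→r5 ⇒ no(RD_PORT)  {2A/2Mu/0Ld/1B | 1r 1w}

issued = [0, 1]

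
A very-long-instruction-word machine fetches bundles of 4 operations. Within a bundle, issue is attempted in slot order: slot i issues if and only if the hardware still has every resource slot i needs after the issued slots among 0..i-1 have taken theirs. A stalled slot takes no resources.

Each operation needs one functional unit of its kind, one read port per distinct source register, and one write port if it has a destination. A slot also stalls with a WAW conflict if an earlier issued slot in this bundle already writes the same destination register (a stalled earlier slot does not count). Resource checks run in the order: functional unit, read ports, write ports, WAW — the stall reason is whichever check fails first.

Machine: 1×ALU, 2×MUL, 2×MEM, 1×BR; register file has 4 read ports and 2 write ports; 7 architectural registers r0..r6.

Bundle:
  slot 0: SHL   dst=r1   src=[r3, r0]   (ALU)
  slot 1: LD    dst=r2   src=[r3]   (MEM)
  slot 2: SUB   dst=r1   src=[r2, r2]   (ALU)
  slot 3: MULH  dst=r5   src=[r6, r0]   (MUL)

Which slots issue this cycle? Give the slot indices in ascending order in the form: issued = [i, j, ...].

slot 0 (ALU): ISSUE — free A0,Mu2,Ld2,B1 rp2 wp1
slot 1 (MEM): ISSUE — free A0,Mu2,Ld1,B1 rp1 wp0
slot 2 (ALU): stall FU — free A0,Mu2,Ld1,B1 rp1 wp0
slot 3 (MUL): stall RD_PORT — free A0,Mu2,Ld1,B1 rp1 wp0

issued = [0, 1]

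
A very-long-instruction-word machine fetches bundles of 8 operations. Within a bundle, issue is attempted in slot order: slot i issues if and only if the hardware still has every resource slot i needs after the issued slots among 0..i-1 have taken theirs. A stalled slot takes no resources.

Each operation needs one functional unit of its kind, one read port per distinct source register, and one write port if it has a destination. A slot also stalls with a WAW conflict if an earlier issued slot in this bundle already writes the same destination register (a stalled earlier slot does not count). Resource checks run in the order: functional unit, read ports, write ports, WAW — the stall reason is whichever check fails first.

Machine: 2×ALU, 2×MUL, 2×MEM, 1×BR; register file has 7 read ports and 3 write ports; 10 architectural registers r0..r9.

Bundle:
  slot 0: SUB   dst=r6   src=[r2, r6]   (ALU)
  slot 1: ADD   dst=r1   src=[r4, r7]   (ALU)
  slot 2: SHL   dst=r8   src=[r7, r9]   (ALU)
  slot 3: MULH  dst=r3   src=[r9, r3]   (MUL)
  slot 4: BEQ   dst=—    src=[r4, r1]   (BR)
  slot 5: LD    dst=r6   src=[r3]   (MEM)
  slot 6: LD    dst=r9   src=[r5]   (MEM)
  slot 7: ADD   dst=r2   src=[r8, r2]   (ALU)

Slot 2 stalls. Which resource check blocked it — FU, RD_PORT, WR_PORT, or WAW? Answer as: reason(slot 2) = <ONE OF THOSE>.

slot 0 (ALU): ISSUE — free A1,Mu2,Ld2,B1 rp5 wp2
slot 1 (ALU): ISSUE — free A0,Mu2,Ld2,B1 rp3 wp1
slot 2 (ALU): stall FU — free A0,Mu2,Ld2,B1 rp3 wp1
slot 3 (MUL): ISSUE — free A0,Mu1,Ld2,B1 rp1 wp0
slot 4 (BR): stall RD_PORT — free A0,Mu1,Ld2,B1 rp1 wp0
slot 5 (MEM): stall WR_PORT — free A0,Mu1,Ld2,B1 rp1 wp0
slot 6 (MEM): stall WR_PORT — free A0,Mu1,Ld2,B1 rp1 wp0
slot 7 (ALU): stall FU — free A0,Mu1,Ld2,B1 rp1 wp0

reason(slot 2) = FU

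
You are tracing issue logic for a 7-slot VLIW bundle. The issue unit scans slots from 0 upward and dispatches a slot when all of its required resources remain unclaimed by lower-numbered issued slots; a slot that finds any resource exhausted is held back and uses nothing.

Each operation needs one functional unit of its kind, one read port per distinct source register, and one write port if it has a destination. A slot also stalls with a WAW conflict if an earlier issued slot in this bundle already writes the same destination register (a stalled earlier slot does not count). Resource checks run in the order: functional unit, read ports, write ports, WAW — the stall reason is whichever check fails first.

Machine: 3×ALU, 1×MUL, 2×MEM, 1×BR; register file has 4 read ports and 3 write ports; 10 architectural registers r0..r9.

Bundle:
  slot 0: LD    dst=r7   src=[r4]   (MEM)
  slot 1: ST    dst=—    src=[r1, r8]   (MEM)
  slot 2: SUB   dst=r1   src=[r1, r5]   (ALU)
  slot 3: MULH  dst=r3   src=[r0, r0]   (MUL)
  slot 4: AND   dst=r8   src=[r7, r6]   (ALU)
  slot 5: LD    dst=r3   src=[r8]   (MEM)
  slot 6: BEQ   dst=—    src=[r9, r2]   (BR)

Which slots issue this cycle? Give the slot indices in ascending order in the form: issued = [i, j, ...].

slot 0 (MEM): ISSUE — free A3,Mu1,Ld1,B1 rp3 wp2
slot 1 (MEM): ISSUE — free A3,Mu1,Ld0,B1 rp1 wp2
slot 2 (ALU): stall RD_PORT — free A3,Mu1,Ld0,B1 rp1 wp2
slot 3 (MUL): ISSUE — free A3,Mu0,Ld0,B1 rp0 wp1
slot 4 (ALU): stall RD_PORT — free A3,Mu0,Ld0,B1 rp0 wp1
slot 5 (MEM): stall FU — free A3,Mu0,Ld0,B1 rp0 wp1
slot 6 (BR): stall RD_PORT — free A3,Mu0,Ld0,B1 rp0 wp1

issued = [0, 1, 3]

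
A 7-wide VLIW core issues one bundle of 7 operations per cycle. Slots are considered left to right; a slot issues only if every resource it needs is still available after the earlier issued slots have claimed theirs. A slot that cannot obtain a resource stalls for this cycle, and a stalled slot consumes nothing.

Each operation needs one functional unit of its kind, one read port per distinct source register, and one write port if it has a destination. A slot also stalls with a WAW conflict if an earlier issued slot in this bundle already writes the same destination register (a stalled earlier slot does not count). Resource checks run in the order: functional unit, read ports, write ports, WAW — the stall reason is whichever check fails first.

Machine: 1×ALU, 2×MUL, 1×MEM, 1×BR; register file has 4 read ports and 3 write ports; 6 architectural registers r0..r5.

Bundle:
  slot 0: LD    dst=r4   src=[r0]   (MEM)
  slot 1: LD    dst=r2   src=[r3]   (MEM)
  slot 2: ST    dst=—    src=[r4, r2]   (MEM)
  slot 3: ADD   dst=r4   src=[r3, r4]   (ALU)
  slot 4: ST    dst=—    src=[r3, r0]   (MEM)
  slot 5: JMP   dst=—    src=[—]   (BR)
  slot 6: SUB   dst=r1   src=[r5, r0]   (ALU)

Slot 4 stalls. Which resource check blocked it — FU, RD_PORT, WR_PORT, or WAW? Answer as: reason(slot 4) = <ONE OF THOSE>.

[0] MEM needs rd=1 wr=1: ok; after: ALU=1 MUL=2 MEM=0 BR=1, R=3, W=2
[1] MEM needs rd=1 wr=1: FU; after: ALU=1 MUL=2 MEM=0 BR=1, R=3, W=2
[2] MEM needs rd=2 wr=0: FU; after: ALU=1 MUL=2 MEM=0 BR=1, R=3, W=2
[3] ALU needs rd=2 wr=1: WAW; after: ALU=1 MUL=2 MEM=0 BR=1, R=3, W=2
[4] MEM needs rd=2 wr=0: FU; after: ALU=1 MUL=2 MEM=0 BR=1, R=3, W=2
[5] BR needs rd=0 wr=0: ok; after: ALU=1 MUL=2 MEM=0 BR=0, R=3, W=2
[6] ALU needs rd=2 wr=1: ok; after: ALU=0 MUL=2 MEM=0 BR=0, R=1, W=1

reason(slot 4) = FU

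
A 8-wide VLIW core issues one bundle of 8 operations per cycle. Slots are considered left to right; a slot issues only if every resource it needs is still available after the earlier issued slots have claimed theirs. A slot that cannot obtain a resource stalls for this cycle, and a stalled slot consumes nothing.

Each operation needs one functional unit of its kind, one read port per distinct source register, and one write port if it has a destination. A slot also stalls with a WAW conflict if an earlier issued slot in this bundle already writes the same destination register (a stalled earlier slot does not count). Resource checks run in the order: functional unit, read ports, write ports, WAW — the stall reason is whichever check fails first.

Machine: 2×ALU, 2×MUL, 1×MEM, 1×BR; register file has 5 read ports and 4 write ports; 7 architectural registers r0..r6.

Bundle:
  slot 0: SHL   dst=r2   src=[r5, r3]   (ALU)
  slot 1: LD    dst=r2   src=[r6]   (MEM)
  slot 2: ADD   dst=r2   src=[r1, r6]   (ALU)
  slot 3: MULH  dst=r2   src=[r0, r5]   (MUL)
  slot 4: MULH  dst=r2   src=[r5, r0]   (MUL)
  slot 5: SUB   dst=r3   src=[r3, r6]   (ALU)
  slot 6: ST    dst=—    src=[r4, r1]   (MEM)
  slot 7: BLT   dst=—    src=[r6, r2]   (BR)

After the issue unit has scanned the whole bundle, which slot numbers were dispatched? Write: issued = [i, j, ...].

issued = [0, 5]

  0. ALU→r2 ⇒ go  {1A/2Mu/1Ld/1B | 3r 3w}
  1. MEM→r2 ⇒ no(WAW)  {1A/2Mu/1Ld/1B | 3r 3w}
  2. ALU→r2 ⇒ no(WAW)  {1A/2Mu/1Ld/1B | 3r 3w}
  3. MUL→r2 ⇒ no(WAW)  {1A/2Mu/1Ld/1B | 3r 3w}
  4. MUL→r2 ⇒ no(WAW)  {1A/2Mu/1Ld/1B | 3r 3w}
  5. ALU→r3 ⇒ go  {0A/2Mu/1Ld/1B | 1r 2w}
  6. MEM ⇒ no(RD_PORT)  {0A/2Mu/1Ld/1B | 1r 2w}
  7. BR ⇒ no(RD_PORT)  {0A/2Mu/1Ld/1B | 1r 2w}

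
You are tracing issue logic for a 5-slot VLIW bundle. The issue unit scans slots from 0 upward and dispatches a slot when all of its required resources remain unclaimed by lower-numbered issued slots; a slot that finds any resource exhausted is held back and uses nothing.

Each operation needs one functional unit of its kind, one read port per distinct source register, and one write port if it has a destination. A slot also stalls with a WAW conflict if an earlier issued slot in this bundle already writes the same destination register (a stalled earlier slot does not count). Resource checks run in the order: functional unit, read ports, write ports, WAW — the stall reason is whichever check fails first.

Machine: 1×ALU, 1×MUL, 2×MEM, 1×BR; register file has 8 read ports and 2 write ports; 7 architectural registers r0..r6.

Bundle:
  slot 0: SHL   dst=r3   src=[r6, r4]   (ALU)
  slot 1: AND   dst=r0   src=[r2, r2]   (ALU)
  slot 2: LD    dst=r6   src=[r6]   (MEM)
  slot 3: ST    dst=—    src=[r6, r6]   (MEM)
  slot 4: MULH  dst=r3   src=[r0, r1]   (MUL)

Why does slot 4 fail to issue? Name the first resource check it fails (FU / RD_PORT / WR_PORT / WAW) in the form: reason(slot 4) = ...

  0. ALU→r3 ⇒ go  {0A/1Mu/2Ld/1B | 6r 1w}
  1. ALU→r0 ⇒ no(FU)  {0A/1Mu/2Ld/1B | 6r 1w}
  2. MEM→r6 ⇒ go  {0A/1Mu/1Ld/1B | 5r 0w}
  3. MEM ⇒ go  {0A/1Mu/0Ld/1B | 4r 0w}
  4. MUL→r3 ⇒ no(WR_PORT)  {0A/1Mu/0Ld/1B | 4r 0w}

reason(slot 4) = WR_PORT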